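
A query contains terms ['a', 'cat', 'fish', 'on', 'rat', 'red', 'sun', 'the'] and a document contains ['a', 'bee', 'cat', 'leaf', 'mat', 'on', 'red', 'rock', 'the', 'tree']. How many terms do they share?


Query terms: ['a', 'cat', 'fish', 'on', 'rat', 'red', 'sun', 'the']
Document terms: ['a', 'bee', 'cat', 'leaf', 'mat', 'on', 'red', 'rock', 'the', 'tree']
Common terms: ['a', 'cat', 'on', 'red', 'the']
Overlap count = 5

5


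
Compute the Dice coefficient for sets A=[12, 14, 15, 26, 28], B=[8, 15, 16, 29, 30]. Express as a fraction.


A intersect B = [15]
|A intersect B| = 1
|A| = 5, |B| = 5
Dice = 2*1 / (5+5)
= 2 / 10 = 1/5

1/5


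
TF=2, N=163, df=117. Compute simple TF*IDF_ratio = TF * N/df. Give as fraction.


TF * (N/df)
= 2 * (163/117)
= 2 * 163/117
= 326/117

326/117


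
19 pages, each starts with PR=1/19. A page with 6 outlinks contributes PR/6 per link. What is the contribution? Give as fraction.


Initial PR = 1/19 = 1/19
Outlinks = 6
Contribution per link = PR / outlinks
= 1/19 / 6
= 1/114

1/114


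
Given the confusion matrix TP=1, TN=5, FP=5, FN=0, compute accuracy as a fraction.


Accuracy = (TP + TN) / (TP + TN + FP + FN)
TP + TN = 1 + 5 = 6
Total = 1 + 5 + 5 + 0 = 11
Accuracy = 6 / 11 = 6/11

6/11


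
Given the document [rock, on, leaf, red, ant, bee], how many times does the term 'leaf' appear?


Document has 6 words
Scanning for 'leaf':
Found at positions: [2]
Count = 1

1


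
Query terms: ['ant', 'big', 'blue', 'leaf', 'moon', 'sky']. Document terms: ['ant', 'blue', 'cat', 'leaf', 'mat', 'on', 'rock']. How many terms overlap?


Query terms: ['ant', 'big', 'blue', 'leaf', 'moon', 'sky']
Document terms: ['ant', 'blue', 'cat', 'leaf', 'mat', 'on', 'rock']
Common terms: ['ant', 'blue', 'leaf']
Overlap count = 3

3


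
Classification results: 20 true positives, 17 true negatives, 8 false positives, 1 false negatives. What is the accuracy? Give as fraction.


Accuracy = (TP + TN) / (TP + TN + FP + FN)
TP + TN = 20 + 17 = 37
Total = 20 + 17 + 8 + 1 = 46
Accuracy = 37 / 46 = 37/46

37/46


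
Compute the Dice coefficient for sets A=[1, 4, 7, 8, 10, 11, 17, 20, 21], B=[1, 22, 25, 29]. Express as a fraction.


A intersect B = [1]
|A intersect B| = 1
|A| = 9, |B| = 4
Dice = 2*1 / (9+4)
= 2 / 13 = 2/13

2/13


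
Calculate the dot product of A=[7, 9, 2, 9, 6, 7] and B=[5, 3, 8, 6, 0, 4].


Dot product = sum of element-wise products
A[0]*B[0] = 7*5 = 35
A[1]*B[1] = 9*3 = 27
A[2]*B[2] = 2*8 = 16
A[3]*B[3] = 9*6 = 54
A[4]*B[4] = 6*0 = 0
A[5]*B[5] = 7*4 = 28
Sum = 35 + 27 + 16 + 54 + 0 + 28 = 160

160


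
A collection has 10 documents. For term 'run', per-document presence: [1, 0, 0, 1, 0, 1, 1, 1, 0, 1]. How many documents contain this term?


Checking each document for 'run':
Doc 1: present
Doc 2: absent
Doc 3: absent
Doc 4: present
Doc 5: absent
Doc 6: present
Doc 7: present
Doc 8: present
Doc 9: absent
Doc 10: present
df = sum of presences = 1 + 0 + 0 + 1 + 0 + 1 + 1 + 1 + 0 + 1 = 6

6


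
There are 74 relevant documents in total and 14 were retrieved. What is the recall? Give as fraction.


Recall = retrieved_relevant / total_relevant
= 14 / 74
= 14 / (14 + 60)
= 7/37

7/37


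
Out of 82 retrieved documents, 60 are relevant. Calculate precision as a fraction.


Precision = relevant_retrieved / total_retrieved
= 60 / 82
= 60 / (60 + 22)
= 30/41

30/41


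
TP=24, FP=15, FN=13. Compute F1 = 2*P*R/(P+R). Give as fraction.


F1 = 2 * P * R / (P + R)
P = TP/(TP+FP) = 24/39 = 8/13
R = TP/(TP+FN) = 24/37 = 24/37
2 * P * R = 2 * 8/13 * 24/37 = 384/481
P + R = 8/13 + 24/37 = 608/481
F1 = 384/481 / 608/481 = 12/19

12/19


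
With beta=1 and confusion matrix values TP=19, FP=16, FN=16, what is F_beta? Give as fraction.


P = TP/(TP+FP) = 19/35 = 19/35
R = TP/(TP+FN) = 19/35 = 19/35
beta^2 = 1^2 = 1
(1 + beta^2) = 2
Numerator = (1+beta^2)*P*R = 722/1225
Denominator = beta^2*P + R = 19/35 + 19/35 = 38/35
F_beta = 19/35

19/35


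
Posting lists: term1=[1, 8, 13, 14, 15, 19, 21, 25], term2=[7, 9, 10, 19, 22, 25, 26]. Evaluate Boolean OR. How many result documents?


Boolean OR: find union of posting lists
term1 docs: [1, 8, 13, 14, 15, 19, 21, 25]
term2 docs: [7, 9, 10, 19, 22, 25, 26]
Union: [1, 7, 8, 9, 10, 13, 14, 15, 19, 21, 22, 25, 26]
|union| = 13

13


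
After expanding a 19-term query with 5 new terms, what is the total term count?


Original terms: 19
Expansion terms: 5
Total = 19 + 5 = 24

24


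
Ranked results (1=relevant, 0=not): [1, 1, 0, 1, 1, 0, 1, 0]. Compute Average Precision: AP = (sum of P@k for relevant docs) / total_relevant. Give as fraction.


Computing P@k for each relevant position:
Position 1: relevant, P@1 = 1/1 = 1
Position 2: relevant, P@2 = 2/2 = 1
Position 3: not relevant
Position 4: relevant, P@4 = 3/4 = 3/4
Position 5: relevant, P@5 = 4/5 = 4/5
Position 6: not relevant
Position 7: relevant, P@7 = 5/7 = 5/7
Position 8: not relevant
Sum of P@k = 1 + 1 + 3/4 + 4/5 + 5/7 = 597/140
AP = 597/140 / 5 = 597/700

597/700


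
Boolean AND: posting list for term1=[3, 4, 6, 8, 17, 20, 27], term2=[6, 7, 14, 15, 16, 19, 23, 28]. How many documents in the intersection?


Boolean AND: find intersection of posting lists
term1 docs: [3, 4, 6, 8, 17, 20, 27]
term2 docs: [6, 7, 14, 15, 16, 19, 23, 28]
Intersection: [6]
|intersection| = 1

1


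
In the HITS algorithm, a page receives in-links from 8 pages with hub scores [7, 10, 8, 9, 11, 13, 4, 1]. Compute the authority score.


Authority = sum of hub scores of in-linkers
In-link 1: hub score = 7
In-link 2: hub score = 10
In-link 3: hub score = 8
In-link 4: hub score = 9
In-link 5: hub score = 11
In-link 6: hub score = 13
In-link 7: hub score = 4
In-link 8: hub score = 1
Authority = 7 + 10 + 8 + 9 + 11 + 13 + 4 + 1 = 63

63


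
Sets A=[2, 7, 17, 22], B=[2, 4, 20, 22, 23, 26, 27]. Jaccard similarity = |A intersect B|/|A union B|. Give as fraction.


A intersect B = [2, 22]
|A intersect B| = 2
A union B = [2, 4, 7, 17, 20, 22, 23, 26, 27]
|A union B| = 9
Jaccard = 2/9 = 2/9

2/9


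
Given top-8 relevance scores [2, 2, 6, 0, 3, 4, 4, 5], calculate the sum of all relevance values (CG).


Cumulative Gain = sum of relevance scores
Position 1: rel=2, running sum=2
Position 2: rel=2, running sum=4
Position 3: rel=6, running sum=10
Position 4: rel=0, running sum=10
Position 5: rel=3, running sum=13
Position 6: rel=4, running sum=17
Position 7: rel=4, running sum=21
Position 8: rel=5, running sum=26
CG = 26

26


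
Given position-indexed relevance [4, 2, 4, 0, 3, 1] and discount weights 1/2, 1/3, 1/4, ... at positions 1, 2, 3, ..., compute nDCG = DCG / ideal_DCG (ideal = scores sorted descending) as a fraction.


Position discount weights w_i = 1/(i+1) for i=1..6:
Weights = [1/2, 1/3, 1/4, 1/5, 1/6, 1/7]
Actual relevance: [4, 2, 4, 0, 3, 1]
DCG = 4/2 + 2/3 + 4/4 + 0/5 + 3/6 + 1/7 = 181/42
Ideal relevance (sorted desc): [4, 4, 3, 2, 1, 0]
Ideal DCG = 4/2 + 4/3 + 3/4 + 2/5 + 1/6 + 0/7 = 93/20
nDCG = DCG / ideal_DCG = 181/42 / 93/20 = 1810/1953

1810/1953


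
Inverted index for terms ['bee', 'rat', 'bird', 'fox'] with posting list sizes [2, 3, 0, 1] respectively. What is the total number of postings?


Summing posting list sizes:
'bee': 2 postings
'rat': 3 postings
'bird': 0 postings
'fox': 1 postings
Total = 2 + 3 + 0 + 1 = 6

6


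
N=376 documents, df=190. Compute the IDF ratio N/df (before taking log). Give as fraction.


IDF ratio = N / df
= 376 / 190
= 188/95

188/95


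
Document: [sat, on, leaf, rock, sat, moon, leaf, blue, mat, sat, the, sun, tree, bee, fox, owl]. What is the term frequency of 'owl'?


Document has 16 words
Scanning for 'owl':
Found at positions: [15]
Count = 1

1


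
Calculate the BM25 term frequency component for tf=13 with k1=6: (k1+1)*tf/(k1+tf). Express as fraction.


BM25 TF component = (k1+1)*tf / (k1+tf)
k1 = 6, tf = 13
Numerator = (6+1)*13 = 91
Denominator = 6 + 13 = 19
= 91/19 = 91/19

91/19


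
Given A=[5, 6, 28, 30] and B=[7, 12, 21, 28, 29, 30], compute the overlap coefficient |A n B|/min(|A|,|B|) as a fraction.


A intersect B = [28, 30]
|A intersect B| = 2
min(|A|, |B|) = min(4, 6) = 4
Overlap = 2 / 4 = 1/2

1/2


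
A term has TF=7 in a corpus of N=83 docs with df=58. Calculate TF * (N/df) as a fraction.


TF * (N/df)
= 7 * (83/58)
= 7 * 83/58
= 581/58

581/58


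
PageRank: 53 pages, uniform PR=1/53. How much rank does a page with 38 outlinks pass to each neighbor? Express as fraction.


Initial PR = 1/53 = 1/53
Outlinks = 38
Contribution per link = PR / outlinks
= 1/53 / 38
= 1/2014

1/2014


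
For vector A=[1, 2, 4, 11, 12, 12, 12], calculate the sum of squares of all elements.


|A|^2 = sum of squared components
A[0]^2 = 1^2 = 1
A[1]^2 = 2^2 = 4
A[2]^2 = 4^2 = 16
A[3]^2 = 11^2 = 121
A[4]^2 = 12^2 = 144
A[5]^2 = 12^2 = 144
A[6]^2 = 12^2 = 144
Sum = 1 + 4 + 16 + 121 + 144 + 144 + 144 = 574

574


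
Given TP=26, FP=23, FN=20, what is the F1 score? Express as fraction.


F1 = 2 * P * R / (P + R)
P = TP/(TP+FP) = 26/49 = 26/49
R = TP/(TP+FN) = 26/46 = 13/23
2 * P * R = 2 * 26/49 * 13/23 = 676/1127
P + R = 26/49 + 13/23 = 1235/1127
F1 = 676/1127 / 1235/1127 = 52/95

52/95


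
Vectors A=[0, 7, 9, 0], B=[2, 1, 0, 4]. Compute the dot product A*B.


Dot product = sum of element-wise products
A[0]*B[0] = 0*2 = 0
A[1]*B[1] = 7*1 = 7
A[2]*B[2] = 9*0 = 0
A[3]*B[3] = 0*4 = 0
Sum = 0 + 7 + 0 + 0 = 7

7


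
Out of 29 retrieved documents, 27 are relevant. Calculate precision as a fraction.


Precision = relevant_retrieved / total_retrieved
= 27 / 29
= 27 / (27 + 2)
= 27/29

27/29


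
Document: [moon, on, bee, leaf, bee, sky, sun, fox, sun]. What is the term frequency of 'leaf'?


Document has 9 words
Scanning for 'leaf':
Found at positions: [3]
Count = 1

1


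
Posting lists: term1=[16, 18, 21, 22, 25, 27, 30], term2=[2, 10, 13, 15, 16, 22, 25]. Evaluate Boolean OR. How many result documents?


Boolean OR: find union of posting lists
term1 docs: [16, 18, 21, 22, 25, 27, 30]
term2 docs: [2, 10, 13, 15, 16, 22, 25]
Union: [2, 10, 13, 15, 16, 18, 21, 22, 25, 27, 30]
|union| = 11

11


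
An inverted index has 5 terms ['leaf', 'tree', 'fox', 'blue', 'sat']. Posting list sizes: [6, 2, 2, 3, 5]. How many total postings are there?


Summing posting list sizes:
'leaf': 6 postings
'tree': 2 postings
'fox': 2 postings
'blue': 3 postings
'sat': 5 postings
Total = 6 + 2 + 2 + 3 + 5 = 18

18


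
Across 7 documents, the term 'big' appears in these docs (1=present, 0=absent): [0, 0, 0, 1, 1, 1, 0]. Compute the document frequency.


Checking each document for 'big':
Doc 1: absent
Doc 2: absent
Doc 3: absent
Doc 4: present
Doc 5: present
Doc 6: present
Doc 7: absent
df = sum of presences = 0 + 0 + 0 + 1 + 1 + 1 + 0 = 3

3


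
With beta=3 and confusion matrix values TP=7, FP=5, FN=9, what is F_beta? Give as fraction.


P = TP/(TP+FP) = 7/12 = 7/12
R = TP/(TP+FN) = 7/16 = 7/16
beta^2 = 3^2 = 9
(1 + beta^2) = 10
Numerator = (1+beta^2)*P*R = 245/96
Denominator = beta^2*P + R = 21/4 + 7/16 = 91/16
F_beta = 35/78

35/78


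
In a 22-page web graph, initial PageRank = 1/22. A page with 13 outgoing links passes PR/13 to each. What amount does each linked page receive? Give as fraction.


Initial PR = 1/22 = 1/22
Outlinks = 13
Contribution per link = PR / outlinks
= 1/22 / 13
= 1/286

1/286


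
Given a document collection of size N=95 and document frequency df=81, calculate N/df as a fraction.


IDF ratio = N / df
= 95 / 81
= 95/81

95/81


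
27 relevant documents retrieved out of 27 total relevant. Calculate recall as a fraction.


Recall = retrieved_relevant / total_relevant
= 27 / 27
= 27 / (27 + 0)
= 1

1


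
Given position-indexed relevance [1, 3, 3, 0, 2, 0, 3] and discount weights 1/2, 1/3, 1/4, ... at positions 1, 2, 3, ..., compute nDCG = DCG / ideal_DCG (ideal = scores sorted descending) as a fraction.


Position discount weights w_i = 1/(i+1) for i=1..7:
Weights = [1/2, 1/3, 1/4, 1/5, 1/6, 1/7, 1/8]
Actual relevance: [1, 3, 3, 0, 2, 0, 3]
DCG = 1/2 + 3/3 + 3/4 + 0/5 + 2/6 + 0/7 + 3/8 = 71/24
Ideal relevance (sorted desc): [3, 3, 3, 2, 1, 0, 0]
Ideal DCG = 3/2 + 3/3 + 3/4 + 2/5 + 1/6 + 0/7 + 0/8 = 229/60
nDCG = DCG / ideal_DCG = 71/24 / 229/60 = 355/458

355/458


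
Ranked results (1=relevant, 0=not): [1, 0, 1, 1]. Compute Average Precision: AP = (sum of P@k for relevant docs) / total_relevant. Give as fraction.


Computing P@k for each relevant position:
Position 1: relevant, P@1 = 1/1 = 1
Position 2: not relevant
Position 3: relevant, P@3 = 2/3 = 2/3
Position 4: relevant, P@4 = 3/4 = 3/4
Sum of P@k = 1 + 2/3 + 3/4 = 29/12
AP = 29/12 / 3 = 29/36

29/36


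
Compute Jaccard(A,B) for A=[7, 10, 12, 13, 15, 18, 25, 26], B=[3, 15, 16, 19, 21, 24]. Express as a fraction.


A intersect B = [15]
|A intersect B| = 1
A union B = [3, 7, 10, 12, 13, 15, 16, 18, 19, 21, 24, 25, 26]
|A union B| = 13
Jaccard = 1/13 = 1/13

1/13


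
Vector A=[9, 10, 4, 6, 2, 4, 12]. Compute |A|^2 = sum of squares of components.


|A|^2 = sum of squared components
A[0]^2 = 9^2 = 81
A[1]^2 = 10^2 = 100
A[2]^2 = 4^2 = 16
A[3]^2 = 6^2 = 36
A[4]^2 = 2^2 = 4
A[5]^2 = 4^2 = 16
A[6]^2 = 12^2 = 144
Sum = 81 + 100 + 16 + 36 + 4 + 16 + 144 = 397

397


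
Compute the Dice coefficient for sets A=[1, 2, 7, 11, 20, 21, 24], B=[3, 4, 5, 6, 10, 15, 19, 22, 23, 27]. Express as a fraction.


A intersect B = []
|A intersect B| = 0
|A| = 7, |B| = 10
Dice = 2*0 / (7+10)
= 0 / 17 = 0

0


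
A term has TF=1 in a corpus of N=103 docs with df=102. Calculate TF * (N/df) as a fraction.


TF * (N/df)
= 1 * (103/102)
= 1 * 103/102
= 103/102

103/102


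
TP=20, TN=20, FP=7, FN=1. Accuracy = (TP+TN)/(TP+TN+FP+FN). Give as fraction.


Accuracy = (TP + TN) / (TP + TN + FP + FN)
TP + TN = 20 + 20 = 40
Total = 20 + 20 + 7 + 1 = 48
Accuracy = 40 / 48 = 5/6

5/6


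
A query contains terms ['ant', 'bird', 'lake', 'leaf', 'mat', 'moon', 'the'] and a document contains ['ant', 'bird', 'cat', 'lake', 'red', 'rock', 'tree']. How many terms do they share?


Query terms: ['ant', 'bird', 'lake', 'leaf', 'mat', 'moon', 'the']
Document terms: ['ant', 'bird', 'cat', 'lake', 'red', 'rock', 'tree']
Common terms: ['ant', 'bird', 'lake']
Overlap count = 3

3


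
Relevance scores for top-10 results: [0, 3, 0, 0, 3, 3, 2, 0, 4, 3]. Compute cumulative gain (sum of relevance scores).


Cumulative Gain = sum of relevance scores
Position 1: rel=0, running sum=0
Position 2: rel=3, running sum=3
Position 3: rel=0, running sum=3
Position 4: rel=0, running sum=3
Position 5: rel=3, running sum=6
Position 6: rel=3, running sum=9
Position 7: rel=2, running sum=11
Position 8: rel=0, running sum=11
Position 9: rel=4, running sum=15
Position 10: rel=3, running sum=18
CG = 18

18


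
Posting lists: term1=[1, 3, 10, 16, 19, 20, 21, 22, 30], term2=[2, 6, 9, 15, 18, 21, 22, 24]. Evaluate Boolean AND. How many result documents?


Boolean AND: find intersection of posting lists
term1 docs: [1, 3, 10, 16, 19, 20, 21, 22, 30]
term2 docs: [2, 6, 9, 15, 18, 21, 22, 24]
Intersection: [21, 22]
|intersection| = 2

2


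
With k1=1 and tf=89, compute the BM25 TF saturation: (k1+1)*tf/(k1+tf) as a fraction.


BM25 TF component = (k1+1)*tf / (k1+tf)
k1 = 1, tf = 89
Numerator = (1+1)*89 = 178
Denominator = 1 + 89 = 90
= 178/90 = 89/45

89/45


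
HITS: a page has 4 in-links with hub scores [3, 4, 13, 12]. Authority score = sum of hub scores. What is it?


Authority = sum of hub scores of in-linkers
In-link 1: hub score = 3
In-link 2: hub score = 4
In-link 3: hub score = 13
In-link 4: hub score = 12
Authority = 3 + 4 + 13 + 12 = 32

32


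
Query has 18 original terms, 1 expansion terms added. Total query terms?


Original terms: 18
Expansion terms: 1
Total = 18 + 1 = 19

19


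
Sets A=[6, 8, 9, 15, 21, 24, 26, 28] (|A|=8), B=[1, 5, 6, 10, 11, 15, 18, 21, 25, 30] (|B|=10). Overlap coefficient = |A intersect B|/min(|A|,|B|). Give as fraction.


A intersect B = [6, 15, 21]
|A intersect B| = 3
min(|A|, |B|) = min(8, 10) = 8
Overlap = 3 / 8 = 3/8

3/8


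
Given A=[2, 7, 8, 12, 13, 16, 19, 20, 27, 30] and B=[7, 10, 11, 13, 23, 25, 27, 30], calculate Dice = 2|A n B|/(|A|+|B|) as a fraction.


A intersect B = [7, 13, 27, 30]
|A intersect B| = 4
|A| = 10, |B| = 8
Dice = 2*4 / (10+8)
= 8 / 18 = 4/9

4/9


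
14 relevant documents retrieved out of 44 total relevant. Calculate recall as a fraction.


Recall = retrieved_relevant / total_relevant
= 14 / 44
= 14 / (14 + 30)
= 7/22

7/22


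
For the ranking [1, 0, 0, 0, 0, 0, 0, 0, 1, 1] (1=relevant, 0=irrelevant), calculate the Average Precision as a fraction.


Computing P@k for each relevant position:
Position 1: relevant, P@1 = 1/1 = 1
Position 2: not relevant
Position 3: not relevant
Position 4: not relevant
Position 5: not relevant
Position 6: not relevant
Position 7: not relevant
Position 8: not relevant
Position 9: relevant, P@9 = 2/9 = 2/9
Position 10: relevant, P@10 = 3/10 = 3/10
Sum of P@k = 1 + 2/9 + 3/10 = 137/90
AP = 137/90 / 3 = 137/270

137/270


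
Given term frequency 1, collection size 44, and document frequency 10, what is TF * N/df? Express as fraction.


TF * (N/df)
= 1 * (44/10)
= 1 * 22/5
= 22/5

22/5


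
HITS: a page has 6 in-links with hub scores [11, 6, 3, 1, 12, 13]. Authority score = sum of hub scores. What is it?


Authority = sum of hub scores of in-linkers
In-link 1: hub score = 11
In-link 2: hub score = 6
In-link 3: hub score = 3
In-link 4: hub score = 1
In-link 5: hub score = 12
In-link 6: hub score = 13
Authority = 11 + 6 + 3 + 1 + 12 + 13 = 46

46


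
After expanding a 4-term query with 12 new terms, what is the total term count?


Original terms: 4
Expansion terms: 12
Total = 4 + 12 = 16

16


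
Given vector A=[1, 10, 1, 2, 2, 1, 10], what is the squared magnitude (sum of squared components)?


|A|^2 = sum of squared components
A[0]^2 = 1^2 = 1
A[1]^2 = 10^2 = 100
A[2]^2 = 1^2 = 1
A[3]^2 = 2^2 = 4
A[4]^2 = 2^2 = 4
A[5]^2 = 1^2 = 1
A[6]^2 = 10^2 = 100
Sum = 1 + 100 + 1 + 4 + 4 + 1 + 100 = 211

211


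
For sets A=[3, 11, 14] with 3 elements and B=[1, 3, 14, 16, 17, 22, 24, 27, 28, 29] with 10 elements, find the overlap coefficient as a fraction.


A intersect B = [3, 14]
|A intersect B| = 2
min(|A|, |B|) = min(3, 10) = 3
Overlap = 2 / 3 = 2/3

2/3


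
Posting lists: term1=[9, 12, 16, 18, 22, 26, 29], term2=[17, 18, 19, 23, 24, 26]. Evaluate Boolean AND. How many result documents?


Boolean AND: find intersection of posting lists
term1 docs: [9, 12, 16, 18, 22, 26, 29]
term2 docs: [17, 18, 19, 23, 24, 26]
Intersection: [18, 26]
|intersection| = 2

2


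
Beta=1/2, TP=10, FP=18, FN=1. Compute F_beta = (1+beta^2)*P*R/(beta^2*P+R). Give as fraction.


P = TP/(TP+FP) = 10/28 = 5/14
R = TP/(TP+FN) = 10/11 = 10/11
beta^2 = 1/2^2 = 1/4
(1 + beta^2) = 5/4
Numerator = (1+beta^2)*P*R = 125/308
Denominator = beta^2*P + R = 5/56 + 10/11 = 615/616
F_beta = 50/123

50/123


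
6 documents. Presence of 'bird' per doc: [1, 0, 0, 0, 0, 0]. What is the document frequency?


Checking each document for 'bird':
Doc 1: present
Doc 2: absent
Doc 3: absent
Doc 4: absent
Doc 5: absent
Doc 6: absent
df = sum of presences = 1 + 0 + 0 + 0 + 0 + 0 = 1

1


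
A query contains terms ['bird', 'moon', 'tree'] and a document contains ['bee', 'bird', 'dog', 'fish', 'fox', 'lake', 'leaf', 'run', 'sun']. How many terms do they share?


Query terms: ['bird', 'moon', 'tree']
Document terms: ['bee', 'bird', 'dog', 'fish', 'fox', 'lake', 'leaf', 'run', 'sun']
Common terms: ['bird']
Overlap count = 1

1


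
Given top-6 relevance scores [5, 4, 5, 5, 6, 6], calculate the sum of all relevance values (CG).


Cumulative Gain = sum of relevance scores
Position 1: rel=5, running sum=5
Position 2: rel=4, running sum=9
Position 3: rel=5, running sum=14
Position 4: rel=5, running sum=19
Position 5: rel=6, running sum=25
Position 6: rel=6, running sum=31
CG = 31

31


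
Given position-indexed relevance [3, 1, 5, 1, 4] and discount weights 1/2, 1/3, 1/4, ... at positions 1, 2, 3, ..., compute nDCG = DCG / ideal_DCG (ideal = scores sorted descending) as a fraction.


Position discount weights w_i = 1/(i+1) for i=1..5:
Weights = [1/2, 1/3, 1/4, 1/5, 1/6]
Actual relevance: [3, 1, 5, 1, 4]
DCG = 3/2 + 1/3 + 5/4 + 1/5 + 4/6 = 79/20
Ideal relevance (sorted desc): [5, 4, 3, 1, 1]
Ideal DCG = 5/2 + 4/3 + 3/4 + 1/5 + 1/6 = 99/20
nDCG = DCG / ideal_DCG = 79/20 / 99/20 = 79/99

79/99


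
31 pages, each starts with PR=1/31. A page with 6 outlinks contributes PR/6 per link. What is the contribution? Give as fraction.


Initial PR = 1/31 = 1/31
Outlinks = 6
Contribution per link = PR / outlinks
= 1/31 / 6
= 1/186

1/186


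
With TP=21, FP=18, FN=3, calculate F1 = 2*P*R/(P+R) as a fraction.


F1 = 2 * P * R / (P + R)
P = TP/(TP+FP) = 21/39 = 7/13
R = TP/(TP+FN) = 21/24 = 7/8
2 * P * R = 2 * 7/13 * 7/8 = 49/52
P + R = 7/13 + 7/8 = 147/104
F1 = 49/52 / 147/104 = 2/3

2/3


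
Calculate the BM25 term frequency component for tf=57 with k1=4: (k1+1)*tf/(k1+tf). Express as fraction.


BM25 TF component = (k1+1)*tf / (k1+tf)
k1 = 4, tf = 57
Numerator = (4+1)*57 = 285
Denominator = 4 + 57 = 61
= 285/61 = 285/61

285/61


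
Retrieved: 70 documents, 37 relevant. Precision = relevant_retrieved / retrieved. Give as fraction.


Precision = relevant_retrieved / total_retrieved
= 37 / 70
= 37 / (37 + 33)
= 37/70

37/70


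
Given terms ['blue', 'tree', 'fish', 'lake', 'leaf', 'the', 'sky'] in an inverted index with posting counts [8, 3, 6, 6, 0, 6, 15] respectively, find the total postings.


Summing posting list sizes:
'blue': 8 postings
'tree': 3 postings
'fish': 6 postings
'lake': 6 postings
'leaf': 0 postings
'the': 6 postings
'sky': 15 postings
Total = 8 + 3 + 6 + 6 + 0 + 6 + 15 = 44

44


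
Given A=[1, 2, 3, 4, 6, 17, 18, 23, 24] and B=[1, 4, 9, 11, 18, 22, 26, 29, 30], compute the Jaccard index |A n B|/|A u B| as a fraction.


A intersect B = [1, 4, 18]
|A intersect B| = 3
A union B = [1, 2, 3, 4, 6, 9, 11, 17, 18, 22, 23, 24, 26, 29, 30]
|A union B| = 15
Jaccard = 3/15 = 1/5

1/5


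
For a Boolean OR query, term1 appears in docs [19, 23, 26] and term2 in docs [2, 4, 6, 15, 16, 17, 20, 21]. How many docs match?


Boolean OR: find union of posting lists
term1 docs: [19, 23, 26]
term2 docs: [2, 4, 6, 15, 16, 17, 20, 21]
Union: [2, 4, 6, 15, 16, 17, 19, 20, 21, 23, 26]
|union| = 11

11


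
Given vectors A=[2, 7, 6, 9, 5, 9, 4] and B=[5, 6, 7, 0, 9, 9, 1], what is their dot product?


Dot product = sum of element-wise products
A[0]*B[0] = 2*5 = 10
A[1]*B[1] = 7*6 = 42
A[2]*B[2] = 6*7 = 42
A[3]*B[3] = 9*0 = 0
A[4]*B[4] = 5*9 = 45
A[5]*B[5] = 9*9 = 81
A[6]*B[6] = 4*1 = 4
Sum = 10 + 42 + 42 + 0 + 45 + 81 + 4 = 224

224


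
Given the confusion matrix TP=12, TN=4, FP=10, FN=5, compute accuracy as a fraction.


Accuracy = (TP + TN) / (TP + TN + FP + FN)
TP + TN = 12 + 4 = 16
Total = 12 + 4 + 10 + 5 = 31
Accuracy = 16 / 31 = 16/31

16/31


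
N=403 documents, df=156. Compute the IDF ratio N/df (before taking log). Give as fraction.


IDF ratio = N / df
= 403 / 156
= 31/12

31/12


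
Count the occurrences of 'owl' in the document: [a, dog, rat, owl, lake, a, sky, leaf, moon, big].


Document has 10 words
Scanning for 'owl':
Found at positions: [3]
Count = 1

1


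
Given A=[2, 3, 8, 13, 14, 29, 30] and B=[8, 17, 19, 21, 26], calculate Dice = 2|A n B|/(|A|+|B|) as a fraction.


A intersect B = [8]
|A intersect B| = 1
|A| = 7, |B| = 5
Dice = 2*1 / (7+5)
= 2 / 12 = 1/6

1/6


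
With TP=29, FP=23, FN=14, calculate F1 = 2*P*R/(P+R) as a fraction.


F1 = 2 * P * R / (P + R)
P = TP/(TP+FP) = 29/52 = 29/52
R = TP/(TP+FN) = 29/43 = 29/43
2 * P * R = 2 * 29/52 * 29/43 = 841/1118
P + R = 29/52 + 29/43 = 2755/2236
F1 = 841/1118 / 2755/2236 = 58/95

58/95


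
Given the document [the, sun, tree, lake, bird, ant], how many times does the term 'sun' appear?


Document has 6 words
Scanning for 'sun':
Found at positions: [1]
Count = 1

1


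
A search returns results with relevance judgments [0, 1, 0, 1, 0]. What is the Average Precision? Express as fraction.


Computing P@k for each relevant position:
Position 1: not relevant
Position 2: relevant, P@2 = 1/2 = 1/2
Position 3: not relevant
Position 4: relevant, P@4 = 2/4 = 1/2
Position 5: not relevant
Sum of P@k = 1/2 + 1/2 = 1
AP = 1 / 2 = 1/2

1/2


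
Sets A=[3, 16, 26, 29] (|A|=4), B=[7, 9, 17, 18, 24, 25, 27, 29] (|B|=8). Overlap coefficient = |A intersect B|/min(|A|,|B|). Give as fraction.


A intersect B = [29]
|A intersect B| = 1
min(|A|, |B|) = min(4, 8) = 4
Overlap = 1 / 4 = 1/4

1/4


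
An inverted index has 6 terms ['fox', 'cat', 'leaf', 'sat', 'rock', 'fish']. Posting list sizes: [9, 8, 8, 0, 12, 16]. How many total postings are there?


Summing posting list sizes:
'fox': 9 postings
'cat': 8 postings
'leaf': 8 postings
'sat': 0 postings
'rock': 12 postings
'fish': 16 postings
Total = 9 + 8 + 8 + 0 + 12 + 16 = 53

53


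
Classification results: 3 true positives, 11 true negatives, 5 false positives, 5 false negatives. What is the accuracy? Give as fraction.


Accuracy = (TP + TN) / (TP + TN + FP + FN)
TP + TN = 3 + 11 = 14
Total = 3 + 11 + 5 + 5 = 24
Accuracy = 14 / 24 = 7/12

7/12


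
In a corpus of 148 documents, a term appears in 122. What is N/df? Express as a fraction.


IDF ratio = N / df
= 148 / 122
= 74/61

74/61


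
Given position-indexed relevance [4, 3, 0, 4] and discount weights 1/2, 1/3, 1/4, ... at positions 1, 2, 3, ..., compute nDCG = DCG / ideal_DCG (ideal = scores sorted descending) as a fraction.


Position discount weights w_i = 1/(i+1) for i=1..4:
Weights = [1/2, 1/3, 1/4, 1/5]
Actual relevance: [4, 3, 0, 4]
DCG = 4/2 + 3/3 + 0/4 + 4/5 = 19/5
Ideal relevance (sorted desc): [4, 4, 3, 0]
Ideal DCG = 4/2 + 4/3 + 3/4 + 0/5 = 49/12
nDCG = DCG / ideal_DCG = 19/5 / 49/12 = 228/245

228/245


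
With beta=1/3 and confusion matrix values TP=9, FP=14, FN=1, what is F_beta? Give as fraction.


P = TP/(TP+FP) = 9/23 = 9/23
R = TP/(TP+FN) = 9/10 = 9/10
beta^2 = 1/3^2 = 1/9
(1 + beta^2) = 10/9
Numerator = (1+beta^2)*P*R = 9/23
Denominator = beta^2*P + R = 1/23 + 9/10 = 217/230
F_beta = 90/217

90/217


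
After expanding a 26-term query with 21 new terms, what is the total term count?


Original terms: 26
Expansion terms: 21
Total = 26 + 21 = 47

47


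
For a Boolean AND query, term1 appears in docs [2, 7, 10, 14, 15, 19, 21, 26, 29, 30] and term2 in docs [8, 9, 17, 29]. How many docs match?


Boolean AND: find intersection of posting lists
term1 docs: [2, 7, 10, 14, 15, 19, 21, 26, 29, 30]
term2 docs: [8, 9, 17, 29]
Intersection: [29]
|intersection| = 1

1


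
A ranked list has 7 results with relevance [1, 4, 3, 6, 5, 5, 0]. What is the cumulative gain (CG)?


Cumulative Gain = sum of relevance scores
Position 1: rel=1, running sum=1
Position 2: rel=4, running sum=5
Position 3: rel=3, running sum=8
Position 4: rel=6, running sum=14
Position 5: rel=5, running sum=19
Position 6: rel=5, running sum=24
Position 7: rel=0, running sum=24
CG = 24

24


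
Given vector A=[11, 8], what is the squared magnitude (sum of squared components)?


|A|^2 = sum of squared components
A[0]^2 = 11^2 = 121
A[1]^2 = 8^2 = 64
Sum = 121 + 64 = 185

185


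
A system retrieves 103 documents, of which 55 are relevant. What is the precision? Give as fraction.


Precision = relevant_retrieved / total_retrieved
= 55 / 103
= 55 / (55 + 48)
= 55/103

55/103


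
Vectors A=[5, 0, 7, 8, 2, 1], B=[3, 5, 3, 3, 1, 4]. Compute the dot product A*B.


Dot product = sum of element-wise products
A[0]*B[0] = 5*3 = 15
A[1]*B[1] = 0*5 = 0
A[2]*B[2] = 7*3 = 21
A[3]*B[3] = 8*3 = 24
A[4]*B[4] = 2*1 = 2
A[5]*B[5] = 1*4 = 4
Sum = 15 + 0 + 21 + 24 + 2 + 4 = 66

66


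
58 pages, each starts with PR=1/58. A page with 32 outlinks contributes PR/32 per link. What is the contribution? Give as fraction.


Initial PR = 1/58 = 1/58
Outlinks = 32
Contribution per link = PR / outlinks
= 1/58 / 32
= 1/1856

1/1856


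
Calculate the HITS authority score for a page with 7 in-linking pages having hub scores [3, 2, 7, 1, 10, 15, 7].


Authority = sum of hub scores of in-linkers
In-link 1: hub score = 3
In-link 2: hub score = 2
In-link 3: hub score = 7
In-link 4: hub score = 1
In-link 5: hub score = 10
In-link 6: hub score = 15
In-link 7: hub score = 7
Authority = 3 + 2 + 7 + 1 + 10 + 15 + 7 = 45

45


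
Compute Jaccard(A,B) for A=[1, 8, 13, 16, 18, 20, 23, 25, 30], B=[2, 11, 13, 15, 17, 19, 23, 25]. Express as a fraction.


A intersect B = [13, 23, 25]
|A intersect B| = 3
A union B = [1, 2, 8, 11, 13, 15, 16, 17, 18, 19, 20, 23, 25, 30]
|A union B| = 14
Jaccard = 3/14 = 3/14

3/14


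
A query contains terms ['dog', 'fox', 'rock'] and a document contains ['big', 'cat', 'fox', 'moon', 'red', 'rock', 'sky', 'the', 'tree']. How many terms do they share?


Query terms: ['dog', 'fox', 'rock']
Document terms: ['big', 'cat', 'fox', 'moon', 'red', 'rock', 'sky', 'the', 'tree']
Common terms: ['fox', 'rock']
Overlap count = 2

2


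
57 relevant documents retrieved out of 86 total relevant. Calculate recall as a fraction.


Recall = retrieved_relevant / total_relevant
= 57 / 86
= 57 / (57 + 29)
= 57/86

57/86


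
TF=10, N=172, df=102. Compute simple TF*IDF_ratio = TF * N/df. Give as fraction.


TF * (N/df)
= 10 * (172/102)
= 10 * 86/51
= 860/51

860/51


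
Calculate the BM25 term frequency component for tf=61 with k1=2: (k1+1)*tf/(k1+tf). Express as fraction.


BM25 TF component = (k1+1)*tf / (k1+tf)
k1 = 2, tf = 61
Numerator = (2+1)*61 = 183
Denominator = 2 + 61 = 63
= 183/63 = 61/21

61/21


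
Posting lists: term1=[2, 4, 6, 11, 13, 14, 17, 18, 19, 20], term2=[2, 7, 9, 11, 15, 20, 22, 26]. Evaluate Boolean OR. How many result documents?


Boolean OR: find union of posting lists
term1 docs: [2, 4, 6, 11, 13, 14, 17, 18, 19, 20]
term2 docs: [2, 7, 9, 11, 15, 20, 22, 26]
Union: [2, 4, 6, 7, 9, 11, 13, 14, 15, 17, 18, 19, 20, 22, 26]
|union| = 15

15


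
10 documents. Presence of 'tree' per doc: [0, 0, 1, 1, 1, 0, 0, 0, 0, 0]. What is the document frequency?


Checking each document for 'tree':
Doc 1: absent
Doc 2: absent
Doc 3: present
Doc 4: present
Doc 5: present
Doc 6: absent
Doc 7: absent
Doc 8: absent
Doc 9: absent
Doc 10: absent
df = sum of presences = 0 + 0 + 1 + 1 + 1 + 0 + 0 + 0 + 0 + 0 = 3

3


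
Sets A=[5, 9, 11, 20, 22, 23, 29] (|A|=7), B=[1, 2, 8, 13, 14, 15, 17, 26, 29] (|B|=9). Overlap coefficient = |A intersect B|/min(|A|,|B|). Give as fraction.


A intersect B = [29]
|A intersect B| = 1
min(|A|, |B|) = min(7, 9) = 7
Overlap = 1 / 7 = 1/7

1/7


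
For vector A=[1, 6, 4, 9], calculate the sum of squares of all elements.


|A|^2 = sum of squared components
A[0]^2 = 1^2 = 1
A[1]^2 = 6^2 = 36
A[2]^2 = 4^2 = 16
A[3]^2 = 9^2 = 81
Sum = 1 + 36 + 16 + 81 = 134

134


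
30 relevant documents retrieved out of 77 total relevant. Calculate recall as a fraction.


Recall = retrieved_relevant / total_relevant
= 30 / 77
= 30 / (30 + 47)
= 30/77

30/77


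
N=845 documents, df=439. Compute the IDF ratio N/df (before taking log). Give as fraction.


IDF ratio = N / df
= 845 / 439
= 845/439

845/439


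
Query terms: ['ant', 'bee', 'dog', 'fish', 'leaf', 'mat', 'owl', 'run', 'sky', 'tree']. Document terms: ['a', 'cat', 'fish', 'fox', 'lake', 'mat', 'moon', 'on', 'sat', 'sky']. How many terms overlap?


Query terms: ['ant', 'bee', 'dog', 'fish', 'leaf', 'mat', 'owl', 'run', 'sky', 'tree']
Document terms: ['a', 'cat', 'fish', 'fox', 'lake', 'mat', 'moon', 'on', 'sat', 'sky']
Common terms: ['fish', 'mat', 'sky']
Overlap count = 3

3


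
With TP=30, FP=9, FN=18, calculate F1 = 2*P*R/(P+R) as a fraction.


F1 = 2 * P * R / (P + R)
P = TP/(TP+FP) = 30/39 = 10/13
R = TP/(TP+FN) = 30/48 = 5/8
2 * P * R = 2 * 10/13 * 5/8 = 25/26
P + R = 10/13 + 5/8 = 145/104
F1 = 25/26 / 145/104 = 20/29

20/29


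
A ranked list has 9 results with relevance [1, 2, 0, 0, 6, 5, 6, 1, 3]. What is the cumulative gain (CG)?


Cumulative Gain = sum of relevance scores
Position 1: rel=1, running sum=1
Position 2: rel=2, running sum=3
Position 3: rel=0, running sum=3
Position 4: rel=0, running sum=3
Position 5: rel=6, running sum=9
Position 6: rel=5, running sum=14
Position 7: rel=6, running sum=20
Position 8: rel=1, running sum=21
Position 9: rel=3, running sum=24
CG = 24

24


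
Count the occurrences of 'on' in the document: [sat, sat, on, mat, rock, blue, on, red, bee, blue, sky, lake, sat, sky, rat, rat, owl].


Document has 17 words
Scanning for 'on':
Found at positions: [2, 6]
Count = 2

2


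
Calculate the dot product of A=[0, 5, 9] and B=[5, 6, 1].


Dot product = sum of element-wise products
A[0]*B[0] = 0*5 = 0
A[1]*B[1] = 5*6 = 30
A[2]*B[2] = 9*1 = 9
Sum = 0 + 30 + 9 = 39

39


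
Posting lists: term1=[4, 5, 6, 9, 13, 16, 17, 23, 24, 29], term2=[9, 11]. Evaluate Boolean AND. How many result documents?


Boolean AND: find intersection of posting lists
term1 docs: [4, 5, 6, 9, 13, 16, 17, 23, 24, 29]
term2 docs: [9, 11]
Intersection: [9]
|intersection| = 1

1


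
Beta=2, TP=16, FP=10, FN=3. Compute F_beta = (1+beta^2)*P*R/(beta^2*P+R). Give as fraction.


P = TP/(TP+FP) = 16/26 = 8/13
R = TP/(TP+FN) = 16/19 = 16/19
beta^2 = 2^2 = 4
(1 + beta^2) = 5
Numerator = (1+beta^2)*P*R = 640/247
Denominator = beta^2*P + R = 32/13 + 16/19 = 816/247
F_beta = 40/51

40/51


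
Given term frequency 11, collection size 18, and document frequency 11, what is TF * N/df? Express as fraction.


TF * (N/df)
= 11 * (18/11)
= 11 * 18/11
= 18

18


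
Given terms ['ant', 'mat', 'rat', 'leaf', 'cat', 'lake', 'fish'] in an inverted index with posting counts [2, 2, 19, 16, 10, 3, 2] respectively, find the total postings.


Summing posting list sizes:
'ant': 2 postings
'mat': 2 postings
'rat': 19 postings
'leaf': 16 postings
'cat': 10 postings
'lake': 3 postings
'fish': 2 postings
Total = 2 + 2 + 19 + 16 + 10 + 3 + 2 = 54

54


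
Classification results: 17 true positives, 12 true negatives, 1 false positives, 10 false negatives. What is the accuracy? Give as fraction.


Accuracy = (TP + TN) / (TP + TN + FP + FN)
TP + TN = 17 + 12 = 29
Total = 17 + 12 + 1 + 10 = 40
Accuracy = 29 / 40 = 29/40

29/40


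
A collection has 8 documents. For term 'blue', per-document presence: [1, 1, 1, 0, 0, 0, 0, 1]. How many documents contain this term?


Checking each document for 'blue':
Doc 1: present
Doc 2: present
Doc 3: present
Doc 4: absent
Doc 5: absent
Doc 6: absent
Doc 7: absent
Doc 8: present
df = sum of presences = 1 + 1 + 1 + 0 + 0 + 0 + 0 + 1 = 4

4


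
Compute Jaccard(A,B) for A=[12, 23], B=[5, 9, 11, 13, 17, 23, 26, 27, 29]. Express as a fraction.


A intersect B = [23]
|A intersect B| = 1
A union B = [5, 9, 11, 12, 13, 17, 23, 26, 27, 29]
|A union B| = 10
Jaccard = 1/10 = 1/10

1/10


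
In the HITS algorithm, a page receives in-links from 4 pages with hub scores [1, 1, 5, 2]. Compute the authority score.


Authority = sum of hub scores of in-linkers
In-link 1: hub score = 1
In-link 2: hub score = 1
In-link 3: hub score = 5
In-link 4: hub score = 2
Authority = 1 + 1 + 5 + 2 = 9

9


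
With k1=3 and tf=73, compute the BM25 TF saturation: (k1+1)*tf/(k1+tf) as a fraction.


BM25 TF component = (k1+1)*tf / (k1+tf)
k1 = 3, tf = 73
Numerator = (3+1)*73 = 292
Denominator = 3 + 73 = 76
= 292/76 = 73/19

73/19


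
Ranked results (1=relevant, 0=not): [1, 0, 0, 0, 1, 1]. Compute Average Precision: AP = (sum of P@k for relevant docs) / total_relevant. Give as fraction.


Computing P@k for each relevant position:
Position 1: relevant, P@1 = 1/1 = 1
Position 2: not relevant
Position 3: not relevant
Position 4: not relevant
Position 5: relevant, P@5 = 2/5 = 2/5
Position 6: relevant, P@6 = 3/6 = 1/2
Sum of P@k = 1 + 2/5 + 1/2 = 19/10
AP = 19/10 / 3 = 19/30

19/30


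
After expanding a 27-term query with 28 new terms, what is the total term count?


Original terms: 27
Expansion terms: 28
Total = 27 + 28 = 55

55


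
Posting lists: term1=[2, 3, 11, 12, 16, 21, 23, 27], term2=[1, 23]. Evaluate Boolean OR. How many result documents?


Boolean OR: find union of posting lists
term1 docs: [2, 3, 11, 12, 16, 21, 23, 27]
term2 docs: [1, 23]
Union: [1, 2, 3, 11, 12, 16, 21, 23, 27]
|union| = 9

9


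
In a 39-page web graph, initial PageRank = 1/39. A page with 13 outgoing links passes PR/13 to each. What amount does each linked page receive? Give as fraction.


Initial PR = 1/39 = 1/39
Outlinks = 13
Contribution per link = PR / outlinks
= 1/39 / 13
= 1/507

1/507


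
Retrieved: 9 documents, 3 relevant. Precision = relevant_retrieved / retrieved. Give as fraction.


Precision = relevant_retrieved / total_retrieved
= 3 / 9
= 3 / (3 + 6)
= 1/3

1/3


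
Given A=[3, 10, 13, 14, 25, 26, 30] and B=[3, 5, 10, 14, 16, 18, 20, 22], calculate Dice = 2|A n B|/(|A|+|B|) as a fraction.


A intersect B = [3, 10, 14]
|A intersect B| = 3
|A| = 7, |B| = 8
Dice = 2*3 / (7+8)
= 6 / 15 = 2/5

2/5


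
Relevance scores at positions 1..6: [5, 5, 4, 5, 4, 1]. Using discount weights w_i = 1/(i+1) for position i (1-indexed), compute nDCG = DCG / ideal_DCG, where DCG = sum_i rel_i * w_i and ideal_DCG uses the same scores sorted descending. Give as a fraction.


Position discount weights w_i = 1/(i+1) for i=1..6:
Weights = [1/2, 1/3, 1/4, 1/5, 1/6, 1/7]
Actual relevance: [5, 5, 4, 5, 4, 1]
DCG = 5/2 + 5/3 + 4/4 + 5/5 + 4/6 + 1/7 = 293/42
Ideal relevance (sorted desc): [5, 5, 5, 4, 4, 1]
Ideal DCG = 5/2 + 5/3 + 5/4 + 4/5 + 4/6 + 1/7 = 2951/420
nDCG = DCG / ideal_DCG = 293/42 / 2951/420 = 2930/2951

2930/2951


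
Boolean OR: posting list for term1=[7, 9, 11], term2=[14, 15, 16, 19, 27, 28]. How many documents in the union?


Boolean OR: find union of posting lists
term1 docs: [7, 9, 11]
term2 docs: [14, 15, 16, 19, 27, 28]
Union: [7, 9, 11, 14, 15, 16, 19, 27, 28]
|union| = 9

9


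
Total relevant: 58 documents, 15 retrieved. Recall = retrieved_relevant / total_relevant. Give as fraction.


Recall = retrieved_relevant / total_relevant
= 15 / 58
= 15 / (15 + 43)
= 15/58

15/58


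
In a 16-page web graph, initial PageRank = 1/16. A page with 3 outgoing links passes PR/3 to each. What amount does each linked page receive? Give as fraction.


Initial PR = 1/16 = 1/16
Outlinks = 3
Contribution per link = PR / outlinks
= 1/16 / 3
= 1/48

1/48


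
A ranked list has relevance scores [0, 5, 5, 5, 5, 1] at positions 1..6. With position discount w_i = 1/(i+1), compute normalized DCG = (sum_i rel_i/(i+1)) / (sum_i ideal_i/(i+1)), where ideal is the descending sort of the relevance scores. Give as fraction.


Position discount weights w_i = 1/(i+1) for i=1..6:
Weights = [1/2, 1/3, 1/4, 1/5, 1/6, 1/7]
Actual relevance: [0, 5, 5, 5, 5, 1]
DCG = 0/2 + 5/3 + 5/4 + 5/5 + 5/6 + 1/7 = 137/28
Ideal relevance (sorted desc): [5, 5, 5, 5, 1, 0]
Ideal DCG = 5/2 + 5/3 + 5/4 + 5/5 + 1/6 + 0/7 = 79/12
nDCG = DCG / ideal_DCG = 137/28 / 79/12 = 411/553

411/553


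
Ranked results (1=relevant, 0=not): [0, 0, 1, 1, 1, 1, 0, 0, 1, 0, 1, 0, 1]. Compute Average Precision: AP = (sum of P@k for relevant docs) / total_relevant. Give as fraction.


Computing P@k for each relevant position:
Position 1: not relevant
Position 2: not relevant
Position 3: relevant, P@3 = 1/3 = 1/3
Position 4: relevant, P@4 = 2/4 = 1/2
Position 5: relevant, P@5 = 3/5 = 3/5
Position 6: relevant, P@6 = 4/6 = 2/3
Position 7: not relevant
Position 8: not relevant
Position 9: relevant, P@9 = 5/9 = 5/9
Position 10: not relevant
Position 11: relevant, P@11 = 6/11 = 6/11
Position 12: not relevant
Position 13: relevant, P@13 = 7/13 = 7/13
Sum of P@k = 1/3 + 1/2 + 3/5 + 2/3 + 5/9 + 6/11 + 7/13 = 48127/12870
AP = 48127/12870 / 7 = 48127/90090

48127/90090
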